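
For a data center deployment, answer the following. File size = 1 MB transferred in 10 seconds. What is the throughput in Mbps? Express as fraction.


Given: file = 1 MB, time = 10 s
File in Mb = 1 * 8 = 8 Mb
Throughput = 8 / 10 Mbps
Throughput = 4/5 Mbps

4/5


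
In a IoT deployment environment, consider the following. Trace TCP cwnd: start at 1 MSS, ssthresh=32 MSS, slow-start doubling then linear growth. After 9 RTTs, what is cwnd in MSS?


RTT 0: cwnd = 1 MSS (initial)
RTT 1: cwnd = 2 MSS (slow start, doubled)
RTT 2: cwnd = 4 MSS (slow start, doubled)
RTT 3: cwnd = 8 MSS (slow start, doubled)
RTT 4: cwnd = 16 MSS (slow start, doubled)
RTT 5: cwnd = 32 MSS (slow start, doubled)
RTT 6: cwnd = 33 MSS (congestion avoidance, +1)
RTT 7: cwnd = 34 MSS (congestion avoidance, +1)
RTT 8: cwnd = 35 MSS (congestion avoidance, +1)
RTT 9: cwnd = 36 MSS (congestion avoidance, +1)

36


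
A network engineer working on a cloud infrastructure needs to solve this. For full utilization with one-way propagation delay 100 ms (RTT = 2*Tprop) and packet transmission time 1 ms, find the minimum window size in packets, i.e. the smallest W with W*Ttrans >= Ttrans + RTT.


Given: Ttrans = 1 ms, RTT = 200 ms (= 2 * Tprop, Tprop = 100 ms)
Time until first ACK returns = Ttrans + RTT = 1 + 200 = 201 ms
Need W * Ttrans >= Ttrans + RTT  ->  W >= (Ttrans + RTT) / Ttrans
(Ttrans + RTT) / Ttrans = 201 / 1 = 201
W_min = ceil(201) = 201

201


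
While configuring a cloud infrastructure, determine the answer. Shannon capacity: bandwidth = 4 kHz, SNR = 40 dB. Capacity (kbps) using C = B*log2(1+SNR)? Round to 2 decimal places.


Given: B = 4 kHz, SNR = 40 dB
SNR linear = 10^(40/10) = 10000
1 + SNR = 10001
log2(10001) = 13.2878566418
C = 4 * 1000 * 13.2878566418 = 53151.4266 bps
C = 53.151427 kbps -> 53.15 kbps (2 dp)

53.15


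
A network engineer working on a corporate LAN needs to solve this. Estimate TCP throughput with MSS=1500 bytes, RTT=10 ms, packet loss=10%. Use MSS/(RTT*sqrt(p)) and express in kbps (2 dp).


Given: MSS = 1500 bytes, RTT = 10 ms, loss = 10%
RTT in seconds = 10 / 1000 = 0.01
Loss rate = 10% = 0.1
sqrt(loss) = sqrt(0.1) = 0.316227766017
Throughput (bytes/s) = 1500 / (0.01 * 0.316227766017) = 474341.6490
Throughput (kbps) = 474341.6490 * 8 / 1000 = 3794.733192 -> 3794.73 kbps (2 dp)

3794.73


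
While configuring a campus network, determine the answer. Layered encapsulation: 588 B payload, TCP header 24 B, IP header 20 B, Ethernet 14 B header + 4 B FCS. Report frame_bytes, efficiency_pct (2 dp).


TCP segment = 588 + 24 = 612 B
IP packet = 612 + 20 = 632 B
Ethernet frame = 632 + 14 + 4 = 650 B
Efficiency = app / frame = 588 / 650 = 0.904615 = 90.4615% -> 90.46% (2 dp)

650, 90.46


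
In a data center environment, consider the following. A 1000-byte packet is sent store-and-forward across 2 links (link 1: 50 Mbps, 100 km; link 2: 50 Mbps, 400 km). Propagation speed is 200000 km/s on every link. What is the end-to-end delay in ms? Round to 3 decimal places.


Packet = 1000 bytes = 8000 bits. Store-and-forward: sum (t_trans + t_prop) per link.
Link 1: t_trans = 8000/(50*10^6) s = 0.1600 ms; t_prop = 100/200000 s = 0.5000 ms; subtotal = 0.6600 ms
Link 2: t_trans = 8000/(50*10^6) s = 0.1600 ms; t_prop = 400/200000 s = 2.0000 ms; subtotal = 2.1600 ms
End-to-end = 0.6600 + 2.1600 = 2.8200 ms -> 2.820 ms (3 dp)

2.820


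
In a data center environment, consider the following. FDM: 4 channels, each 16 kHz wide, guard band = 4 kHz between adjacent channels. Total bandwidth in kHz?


Given: 4 channels, 16 kHz each, guard = 4 kHz
Channel bandwidth = 4 * 16 = 64 kHz
Guard bands = 3 gaps * 4 kHz = 12 kHz
Total = 64 + 12 = 76 kHz

76


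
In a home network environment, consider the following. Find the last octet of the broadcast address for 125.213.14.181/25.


Given: IP = 125.213.14.181, prefix = /25
Host bits = 32 - 25 = 7
Network last octet = 181 AND mask = 128
Host part size = 2^7 - 1 = 127
Broadcast last octet = 128 OR 127 = 255

255


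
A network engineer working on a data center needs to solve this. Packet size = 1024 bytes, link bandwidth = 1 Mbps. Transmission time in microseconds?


Given: packet = 1024 bytes, bandwidth = 1 Mbps
Packet in bits = 1024 * 8 = 8192 bits
Bandwidth = 1 * 10^6 = 1000000 bps
Time = 8192 / 1000000 seconds
Time in us = 8192 * 10^6 / 1000000 = 8192

8192


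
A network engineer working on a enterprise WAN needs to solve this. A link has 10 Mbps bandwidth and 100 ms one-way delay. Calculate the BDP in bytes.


Given: bandwidth = 10 Mbps, delay = 100 ms
BDP in bits = 10 * 10^6 * 100 / 1000
BDP in bits = 1000000
BDP in bytes = 1000000 / 8 = 125000

125000


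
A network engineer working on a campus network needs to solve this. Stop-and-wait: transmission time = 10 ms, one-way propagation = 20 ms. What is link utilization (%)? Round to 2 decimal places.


Given: Ttrans = 10 ms, Tprop = 20 ms
RTT = 2 * Tprop = 2 * 20 = 40 ms
U = Ttrans / (Ttrans + RTT)
U = 10 / (10 + 40)
U = 10 / 50 = 0.2
U% = 20.00%

20.00


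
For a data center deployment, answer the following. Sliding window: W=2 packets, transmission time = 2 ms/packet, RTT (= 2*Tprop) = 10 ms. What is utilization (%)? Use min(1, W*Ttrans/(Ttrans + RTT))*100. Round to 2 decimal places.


Given: W = 2, Ttrans = 2 ms, RTT = 10 ms (= 2 * Tprop, Tprop = 5 ms)
Cycle time = Ttrans + RTT = 2 + 10 = 12 ms (first packet sent until its ACK returns)
W * Ttrans = 2 * 2 = 4 ms of sending per cycle
W * Ttrans / (Ttrans + RTT) = 4 / 12 = 0.333333
U = min(1, 0.333333) = 0.333333
U% = 33.33%

33.33


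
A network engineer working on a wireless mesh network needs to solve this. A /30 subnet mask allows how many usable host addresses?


Given: subnet mask /30
Host bits = 32 - 30 = 2
Total addresses = 2^2 = 4
Usable hosts = 4 - 2 (network + broadcast) = 2

2


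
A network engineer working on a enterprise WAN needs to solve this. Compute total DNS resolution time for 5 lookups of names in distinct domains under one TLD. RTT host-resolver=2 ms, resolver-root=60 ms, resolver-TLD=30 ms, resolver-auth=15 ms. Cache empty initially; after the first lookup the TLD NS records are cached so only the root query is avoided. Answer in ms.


Lookup 1 (cold cache): local + root + TLD + auth = 2 + 60 + 30 + 15 = 107 ms
Lookups 2..5 (TLD NS cached -> skip root; new domain -> still ask TLD and auth): local + TLD + auth = 2 + 30 + 15 = 47 ms each
Remaining 4 lookups: 4 * 47 = 188 ms
Total = 107 + 188 = 295 ms

295


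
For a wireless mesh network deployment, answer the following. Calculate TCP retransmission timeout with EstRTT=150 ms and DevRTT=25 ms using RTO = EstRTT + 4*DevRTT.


Given: EstRTT = 150 ms, DevRTT = 25 ms
Timeout = EstRTT + 4 * DevRTT
4 * DevRTT = 4 * 25 = 100
Timeout = 150 + 100 = 250 ms

250


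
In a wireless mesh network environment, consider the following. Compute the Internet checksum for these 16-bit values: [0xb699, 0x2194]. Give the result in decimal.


Given words: [0xb699, 0x2194]
Step 1: Sum all words
Raw sum = 46745 + 8596 = 55341
One's complement = ~55341 & 0xFFFF = 10194

10194


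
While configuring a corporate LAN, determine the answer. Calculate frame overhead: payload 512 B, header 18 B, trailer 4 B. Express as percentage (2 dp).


Given: payload = 512 B, header = 18 B, trailer = 4 B
Overhead bytes = header + trailer = 18 + 4 = 22
Total frame = payload + overhead = 512 + 22 = 534
Overhead % = 22 / 534 * 100 = 4.1199% -> 4.12% (2 dp)

4.12


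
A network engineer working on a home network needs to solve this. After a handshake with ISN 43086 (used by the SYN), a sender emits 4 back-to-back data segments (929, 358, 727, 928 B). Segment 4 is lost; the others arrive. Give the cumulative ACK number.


SYN uses sequence number 43086; first data byte = ISN + 1 = 43087.
Segment 1: SEQ = 43087, len = 929 B, covers [43087, 44015]
Segment 2: SEQ = 44016, len = 358 B, covers [44016, 44373]
Segment 3: SEQ = 44374, len = 727 B, covers [44374, 45100]
Segment 4: SEQ = 45101, len = 928 B, covers [45101, 46028] [LOST]
In-order data received: bytes [43087, 45100] (segments 1..3).
Segment 4 missing -> gap begins at byte 45101.
Cumulative ACK = next expected in-order byte = 43087 + 929 + 358 + 727 = 45101

45101


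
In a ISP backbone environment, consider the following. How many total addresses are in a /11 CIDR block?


Given: CIDR prefix /11
Host bits = 32 - 11 = 21
Total addresses = 2^21 = 2097152

2097152


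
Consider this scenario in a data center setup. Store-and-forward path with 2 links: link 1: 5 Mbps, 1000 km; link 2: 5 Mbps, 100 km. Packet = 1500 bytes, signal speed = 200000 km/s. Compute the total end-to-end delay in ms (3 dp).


Packet = 1500 bytes = 12000 bits. Store-and-forward: sum (t_trans + t_prop) per link.
Link 1: t_trans = 12000/(5*10^6) s = 2.4000 ms; t_prop = 1000/200000 s = 5.0000 ms; subtotal = 7.4000 ms
Link 2: t_trans = 12000/(5*10^6) s = 2.4000 ms; t_prop = 100/200000 s = 0.5000 ms; subtotal = 2.9000 ms
End-to-end = 7.4000 + 2.9000 = 10.3000 ms -> 10.300 ms (3 dp)

10.300


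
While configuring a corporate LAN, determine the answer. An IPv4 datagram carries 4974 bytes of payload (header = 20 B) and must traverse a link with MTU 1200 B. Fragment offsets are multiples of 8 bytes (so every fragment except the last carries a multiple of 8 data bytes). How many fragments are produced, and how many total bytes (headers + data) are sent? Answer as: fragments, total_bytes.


Max data per non-final fragment = floor((MTU - header)/8)*8 = floor((1200 - 20)/8)*8 = floor(1180/8)*8 = 1176 B
Final fragment needs no 8-byte alignment: it can carry up to MTU - header = 1180 B
Non-final fragments needed = ceil((payload - 1180) / 1176) = ceil(3794/1176) = ceil(3.2262) = 4
Number of fragments = 4 + 1 = 5
Fragment sizes (data): 4 * 1176 B + 270 B (last, 270 <= 1180 OK)
Total bytes sent = payload + n_frags * header = 4974 + 5*20 = 4974 + 100 = 5074 B

5, 5074


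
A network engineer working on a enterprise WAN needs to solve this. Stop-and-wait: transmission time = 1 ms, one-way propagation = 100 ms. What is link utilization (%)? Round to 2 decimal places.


Given: Ttrans = 1 ms, Tprop = 100 ms
RTT = 2 * Tprop = 2 * 100 = 200 ms
U = Ttrans / (Ttrans + RTT)
U = 1 / (1 + 200)
U = 1 / 201 = 0.004975
U% = 0.50%

0.50


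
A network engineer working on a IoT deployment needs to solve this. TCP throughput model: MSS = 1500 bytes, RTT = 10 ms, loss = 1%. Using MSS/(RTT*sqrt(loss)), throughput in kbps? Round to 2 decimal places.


Given: MSS = 1500 bytes, RTT = 10 ms, loss = 1%
RTT in seconds = 10 / 1000 = 0.01
Loss rate = 1% = 0.01
sqrt(loss) = sqrt(0.01) = 0.1
Throughput (bytes/s) = 1500 / (0.01 * 0.1) = 1500000.0000
Throughput (kbps) = 1500000.0000 * 8 / 1000 = 12000.000000 -> 12000.00 kbps (2 dp)

12000.00


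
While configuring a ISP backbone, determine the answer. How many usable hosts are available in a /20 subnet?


Given: subnet mask /20
Host bits = 32 - 20 = 12
Total addresses = 2^12 = 4096
Usable hosts = 4096 - 2 (network + broadcast) = 4094

4094


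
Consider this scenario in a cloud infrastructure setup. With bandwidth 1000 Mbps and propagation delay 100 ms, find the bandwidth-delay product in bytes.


Given: bandwidth = 1000 Mbps, delay = 100 ms
BDP in bits = 1000 * 10^6 * 100 / 1000
BDP in bits = 100000000
BDP in bytes = 100000000 / 8 = 12500000

12500000


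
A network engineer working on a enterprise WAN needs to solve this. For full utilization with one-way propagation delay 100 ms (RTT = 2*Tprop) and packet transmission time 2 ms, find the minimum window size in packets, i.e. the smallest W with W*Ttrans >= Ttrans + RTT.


Given: Ttrans = 2 ms, RTT = 200 ms (= 2 * Tprop, Tprop = 100 ms)
Time until first ACK returns = Ttrans + RTT = 2 + 200 = 202 ms
Need W * Ttrans >= Ttrans + RTT  ->  W >= (Ttrans + RTT) / Ttrans
(Ttrans + RTT) / Ttrans = 202 / 2 = 101
W_min = ceil(101) = 101

101


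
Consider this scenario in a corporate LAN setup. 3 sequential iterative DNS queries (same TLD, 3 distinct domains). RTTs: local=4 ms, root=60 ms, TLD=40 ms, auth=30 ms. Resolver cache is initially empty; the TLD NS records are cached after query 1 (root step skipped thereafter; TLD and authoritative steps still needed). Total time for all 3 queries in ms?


Lookup 1 (cold cache): local + root + TLD + auth = 4 + 60 + 40 + 30 = 134 ms
Lookups 2..3 (TLD NS cached -> skip root; new domain -> still ask TLD and auth): local + TLD + auth = 4 + 40 + 30 = 74 ms each
Remaining 2 lookups: 2 * 74 = 148 ms
Total = 134 + 148 = 282 ms

282


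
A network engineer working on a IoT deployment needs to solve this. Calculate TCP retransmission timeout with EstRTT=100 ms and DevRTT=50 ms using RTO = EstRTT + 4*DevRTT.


Given: EstRTT = 100 ms, DevRTT = 50 ms
Timeout = EstRTT + 4 * DevRTT
4 * DevRTT = 4 * 50 = 200
Timeout = 100 + 200 = 300 ms

300


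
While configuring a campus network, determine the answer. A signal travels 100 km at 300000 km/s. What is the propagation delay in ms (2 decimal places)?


Given: distance = 100 km, speed = 300000 km/s
Delay = distance / speed = 100 / 300000 seconds
Delay in ms = 100 * 1000 / 300000
Delay = 0.3333 ms
Rounded to 2 dp = 0.33 ms

0.33


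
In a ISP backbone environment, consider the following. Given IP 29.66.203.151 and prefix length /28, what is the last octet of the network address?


Given: IP = 29.66.203.151, prefix = /28
Subnet mask = 255.255.255.240
Last octet of IP: 151
Last octet of mask: 240
Network last octet = 151 AND 240 = 144

144


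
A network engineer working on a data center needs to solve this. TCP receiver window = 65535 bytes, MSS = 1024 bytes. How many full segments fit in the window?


Given: RWND = 65535 bytes, MSS = 1024 bytes
Full segments = floor(RWND / MSS)
Full segments = floor(65535 / 1024)
Full segments = floor(63.999) = 63

63


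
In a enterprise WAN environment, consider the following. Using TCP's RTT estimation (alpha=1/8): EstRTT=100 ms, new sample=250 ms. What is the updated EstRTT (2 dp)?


Given: EstRTT = 100 ms, SampleRTT = 250 ms, alpha = 1/8
New EstRTT = (1 - alpha) * EstRTT + alpha * SampleRTT
(7/8) * 100 = 87.5
(1/8) * 250 = 31.25
New EstRTT = 87.5 + 31.25 = 118.75 ms -> 118.75 ms (2 dp)

118.75


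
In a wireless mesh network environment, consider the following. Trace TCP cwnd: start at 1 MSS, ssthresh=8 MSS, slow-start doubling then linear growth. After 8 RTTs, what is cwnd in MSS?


RTT 0: cwnd = 1 MSS (initial)
RTT 1: cwnd = 2 MSS (slow start, doubled)
RTT 2: cwnd = 4 MSS (slow start, doubled)
RTT 3: cwnd = 8 MSS (slow start, doubled)
RTT 4: cwnd = 9 MSS (congestion avoidance, +1)
RTT 5: cwnd = 10 MSS (congestion avoidance, +1)
RTT 6: cwnd = 11 MSS (congestion avoidance, +1)
RTT 7: cwnd = 12 MSS (congestion avoidance, +1)
RTT 8: cwnd = 13 MSS (congestion avoidance, +1)

13


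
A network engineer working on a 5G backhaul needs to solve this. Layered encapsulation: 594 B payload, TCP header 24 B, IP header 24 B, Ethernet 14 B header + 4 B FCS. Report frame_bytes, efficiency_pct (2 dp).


TCP segment = 594 + 24 = 618 B
IP packet = 618 + 24 = 642 B
Ethernet frame = 642 + 14 + 4 = 660 B
Efficiency = app / frame = 594 / 660 = 0.900000 = 90.0000% -> 90.00% (2 dp)

660, 90.00


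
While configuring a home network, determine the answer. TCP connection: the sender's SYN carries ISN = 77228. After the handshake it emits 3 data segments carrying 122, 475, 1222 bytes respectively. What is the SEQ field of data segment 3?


The SYN occupies sequence number ISN = 77228, so the first data byte is ISN + 1 = 77229.
SEQ of data segment i = (ISN + 1) + sum of payload sizes of segments 1..i-1.
Segment 1: SEQ = 77229, payload = 122 bytes
Segment 2: SEQ = 77351, payload = 475 bytes
Segment 3: SEQ = 77826, payload = 1222 bytes
SEQ of segment 3 = 77229 + 122 + 475 = 77826

77826


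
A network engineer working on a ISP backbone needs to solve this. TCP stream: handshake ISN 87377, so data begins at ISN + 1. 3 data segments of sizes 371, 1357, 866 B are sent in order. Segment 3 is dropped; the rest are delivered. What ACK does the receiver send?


SYN uses sequence number 87377; first data byte = ISN + 1 = 87378.
Segment 1: SEQ = 87378, len = 371 B, covers [87378, 87748]
Segment 2: SEQ = 87749, len = 1357 B, covers [87749, 89105]
Segment 3: SEQ = 89106, len = 866 B, covers [89106, 89971] [LOST]
In-order data received: bytes [87378, 89105] (segments 1..2).
Segment 3 missing -> gap begins at byte 89106.
Cumulative ACK = next expected in-order byte = 87378 + 371 + 1357 = 89106

89106


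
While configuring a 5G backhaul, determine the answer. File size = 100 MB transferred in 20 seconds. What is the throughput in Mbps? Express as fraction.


Given: file = 100 MB, time = 20 s
File in Mb = 100 * 8 = 800 Mb
Throughput = 800 / 20 Mbps
Throughput = 40 Mbps

40


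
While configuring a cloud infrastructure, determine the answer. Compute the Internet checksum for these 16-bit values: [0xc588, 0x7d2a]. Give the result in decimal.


Given words: [0xc588, 0x7d2a]
Step 1: Sum all words
Raw sum = 50568 + 32042 = 82610
Step 2: Fold carry: (17074 + 1) = 17075
One's complement = ~17075 & 0xFFFF = 48460

48460


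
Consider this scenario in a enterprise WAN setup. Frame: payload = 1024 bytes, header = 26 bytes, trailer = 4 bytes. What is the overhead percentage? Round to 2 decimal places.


Given: payload = 1024 B, header = 26 B, trailer = 4 B
Overhead bytes = header + trailer = 26 + 4 = 30
Total frame = payload + overhead = 1024 + 30 = 1054
Overhead % = 30 / 1054 * 100 = 2.8463% -> 2.85% (2 dp)

2.85


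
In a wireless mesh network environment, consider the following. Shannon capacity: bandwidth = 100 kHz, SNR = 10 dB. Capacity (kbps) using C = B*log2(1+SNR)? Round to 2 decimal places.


Given: B = 100 kHz, SNR = 10 dB
SNR linear = 10^(10/10) = 10
1 + SNR = 11
log2(11) = 3.4594316186
C = 100 * 1000 * 3.4594316186 = 345943.1619 bps
C = 345.943162 kbps -> 345.94 kbps (2 dp)

345.94


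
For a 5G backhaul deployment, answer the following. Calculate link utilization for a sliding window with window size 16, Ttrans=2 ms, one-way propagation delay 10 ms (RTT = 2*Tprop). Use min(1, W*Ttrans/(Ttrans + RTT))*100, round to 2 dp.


Given: W = 16, Ttrans = 2 ms, RTT = 20 ms (= 2 * Tprop, Tprop = 10 ms)
Cycle time = Ttrans + RTT = 2 + 20 = 22 ms (first packet sent until its ACK returns)
W * Ttrans = 16 * 2 = 32 ms of sending per cycle
W * Ttrans / (Ttrans + RTT) = 32 / 22 = 1.454545
U = min(1, 1.454545) = 1.000000
U% = 100.00%

100.00


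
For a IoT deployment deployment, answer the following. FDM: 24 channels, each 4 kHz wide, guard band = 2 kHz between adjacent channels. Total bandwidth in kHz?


Given: 24 channels, 4 kHz each, guard = 2 kHz
Channel bandwidth = 24 * 4 = 96 kHz
Guard bands = 23 gaps * 2 kHz = 46 kHz
Total = 96 + 46 = 142 kHz

142


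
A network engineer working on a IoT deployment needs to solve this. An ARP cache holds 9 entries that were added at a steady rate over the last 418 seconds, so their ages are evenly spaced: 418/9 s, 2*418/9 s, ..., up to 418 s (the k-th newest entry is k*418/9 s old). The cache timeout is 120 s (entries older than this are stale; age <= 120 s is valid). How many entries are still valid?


Ages are k * 418/9 s for k = 1..9 (spacing = 46.4444 s).
Entry k is valid iff k * 418/9 <= 120 iff k <= 9 * 120 / 418 = 2.5837
n_valid = floor(2.5837) = 2
(n_stale = 9 - 2 = 7)

2


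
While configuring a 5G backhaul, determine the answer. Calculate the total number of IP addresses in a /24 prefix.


Given: CIDR prefix /24
Host bits = 32 - 24 = 8
Total addresses = 2^8 = 256

256


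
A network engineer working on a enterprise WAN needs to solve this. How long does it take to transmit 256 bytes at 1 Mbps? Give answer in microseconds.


Given: packet = 256 bytes, bandwidth = 1 Mbps
Packet in bits = 256 * 8 = 2048 bits
Bandwidth = 1 * 10^6 = 1000000 bps
Time = 2048 / 1000000 seconds
Time in us = 2048 * 10^6 / 1000000 = 2048

2048


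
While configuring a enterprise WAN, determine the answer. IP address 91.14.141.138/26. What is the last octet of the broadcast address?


Given: IP = 91.14.141.138, prefix = /26
Host bits = 32 - 26 = 6
Network last octet = 138 AND mask = 128
Host part size = 2^6 - 1 = 63
Broadcast last octet = 128 OR 63 = 191

191


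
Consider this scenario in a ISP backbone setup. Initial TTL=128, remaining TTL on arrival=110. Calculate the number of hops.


Given: initial TTL = 128, received TTL = 110
Hops = initial TTL - received TTL
Hops = 128 - 110 = 18

18


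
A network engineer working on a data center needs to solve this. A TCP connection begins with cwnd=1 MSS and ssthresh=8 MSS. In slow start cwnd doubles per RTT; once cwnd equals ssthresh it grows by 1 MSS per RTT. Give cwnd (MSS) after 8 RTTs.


RTT 0: cwnd = 1 MSS (initial)
RTT 1: cwnd = 2 MSS (slow start, doubled)
RTT 2: cwnd = 4 MSS (slow start, doubled)
RTT 3: cwnd = 8 MSS (slow start, doubled)
RTT 4: cwnd = 9 MSS (congestion avoidance, +1)
RTT 5: cwnd = 10 MSS (congestion avoidance, +1)
RTT 6: cwnd = 11 MSS (congestion avoidance, +1)
RTT 7: cwnd = 12 MSS (congestion avoidance, +1)
RTT 8: cwnd = 13 MSS (congestion avoidance, +1)

13


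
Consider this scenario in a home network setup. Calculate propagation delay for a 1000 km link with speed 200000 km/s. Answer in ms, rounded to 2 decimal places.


Given: distance = 1000 km, speed = 200000 km/s
Delay = distance / speed = 1000 / 200000 seconds
Delay in ms = 1000 * 1000 / 200000
Delay = 5.0000 ms
Rounded to 2 dp = 5.00 ms

5.00


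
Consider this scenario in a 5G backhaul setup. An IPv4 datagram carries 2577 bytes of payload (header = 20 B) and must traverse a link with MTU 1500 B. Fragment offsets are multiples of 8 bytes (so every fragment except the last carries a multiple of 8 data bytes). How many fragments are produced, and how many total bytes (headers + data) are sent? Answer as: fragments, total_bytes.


Max data per non-final fragment = floor((MTU - header)/8)*8 = floor((1500 - 20)/8)*8 = floor(1480/8)*8 = 1480 B
Final fragment needs no 8-byte alignment: it can carry up to MTU - header = 1480 B
Non-final fragments needed = ceil((payload - 1480) / 1480) = ceil(1097/1480) = ceil(0.7412) = 1
Number of fragments = 1 + 1 = 2
Fragment sizes (data): 1 * 1480 B + 1097 B (last, 1097 <= 1480 OK)
Total bytes sent = payload + n_frags * header = 2577 + 2*20 = 2577 + 40 = 2617 B

2, 2617


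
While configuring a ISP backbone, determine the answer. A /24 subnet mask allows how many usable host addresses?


Given: subnet mask /24
Host bits = 32 - 24 = 8
Total addresses = 2^8 = 256
Usable hosts = 256 - 2 (network + broadcast) = 254

254


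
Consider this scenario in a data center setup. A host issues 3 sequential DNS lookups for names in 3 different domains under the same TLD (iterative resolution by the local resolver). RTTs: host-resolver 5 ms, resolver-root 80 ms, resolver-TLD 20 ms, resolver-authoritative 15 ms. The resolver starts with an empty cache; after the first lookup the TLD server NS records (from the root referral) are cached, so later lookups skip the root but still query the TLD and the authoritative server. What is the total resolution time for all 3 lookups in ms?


Lookup 1 (cold cache): local + root + TLD + auth = 5 + 80 + 20 + 15 = 120 ms
Lookups 2..3 (TLD NS cached -> skip root; new domain -> still ask TLD and auth): local + TLD + auth = 5 + 20 + 15 = 40 ms each
Remaining 2 lookups: 2 * 40 = 80 ms
Total = 120 + 80 = 200 ms

200


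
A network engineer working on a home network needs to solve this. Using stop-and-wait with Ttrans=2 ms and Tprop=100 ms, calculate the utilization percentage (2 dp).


Given: Ttrans = 2 ms, Tprop = 100 ms
RTT = 2 * Tprop = 2 * 100 = 200 ms
U = Ttrans / (Ttrans + RTT)
U = 2 / (2 + 200)
U = 2 / 202 = 0.009901
U% = 0.99%

0.99


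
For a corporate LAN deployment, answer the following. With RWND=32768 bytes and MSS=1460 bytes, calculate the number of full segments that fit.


Given: RWND = 32768 bytes, MSS = 1460 bytes
Full segments = floor(RWND / MSS)
Full segments = floor(32768 / 1460)
Full segments = floor(22.4438) = 22

22


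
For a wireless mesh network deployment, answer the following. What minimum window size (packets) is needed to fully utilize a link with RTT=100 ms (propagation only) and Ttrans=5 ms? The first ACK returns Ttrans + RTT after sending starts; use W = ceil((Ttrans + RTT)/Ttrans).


Given: Ttrans = 5 ms, RTT = 100 ms (= 2 * Tprop, Tprop = 50 ms)
Time until first ACK returns = Ttrans + RTT = 5 + 100 = 105 ms
Need W * Ttrans >= Ttrans + RTT  ->  W >= (Ttrans + RTT) / Ttrans
(Ttrans + RTT) / Ttrans = 105 / 5 = 21
W_min = ceil(21) = 21

21


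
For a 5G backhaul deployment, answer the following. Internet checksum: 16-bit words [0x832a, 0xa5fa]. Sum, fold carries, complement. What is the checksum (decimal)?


Given words: [0x832a, 0xa5fa]
Step 1: Sum all words
Raw sum = 33578 + 42490 = 76068
Step 2: Fold carry: (10532 + 1) = 10533
One's complement = ~10533 & 0xFFFF = 55002

55002


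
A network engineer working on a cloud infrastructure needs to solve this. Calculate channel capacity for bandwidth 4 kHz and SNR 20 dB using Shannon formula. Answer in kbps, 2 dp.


Given: B = 4 kHz, SNR = 20 dB
SNR linear = 10^(20/10) = 100
1 + SNR = 101
log2(101) = 6.6582114828
C = 4 * 1000 * 6.6582114828 = 26632.8459 bps
C = 26.632846 kbps -> 26.63 kbps (2 dp)

26.63


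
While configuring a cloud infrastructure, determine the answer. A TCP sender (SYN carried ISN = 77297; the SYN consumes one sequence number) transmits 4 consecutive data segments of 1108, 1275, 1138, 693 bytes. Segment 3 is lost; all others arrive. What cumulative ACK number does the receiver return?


SYN uses sequence number 77297; first data byte = ISN + 1 = 77298.
Segment 1: SEQ = 77298, len = 1108 B, covers [77298, 78405]
Segment 2: SEQ = 78406, len = 1275 B, covers [78406, 79680]
Segment 3: SEQ = 79681, len = 1138 B, covers [79681, 80818] [LOST]
Segment 4: SEQ = 80819, len = 693 B, covers [80819, 81511]
In-order data received: bytes [77298, 79680] (segments 1..2).
Segment 3 missing -> gap begins at byte 79681; later segments buffered out of order.
Cumulative ACK = next expected in-order byte = 77298 + 1108 + 1275 = 79681

79681


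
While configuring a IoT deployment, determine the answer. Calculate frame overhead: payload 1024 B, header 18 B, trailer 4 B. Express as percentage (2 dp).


Given: payload = 1024 B, header = 18 B, trailer = 4 B
Overhead bytes = header + trailer = 18 + 4 = 22
Total frame = payload + overhead = 1024 + 22 = 1046
Overhead % = 22 / 1046 * 100 = 2.1033% -> 2.10% (2 dp)

2.10


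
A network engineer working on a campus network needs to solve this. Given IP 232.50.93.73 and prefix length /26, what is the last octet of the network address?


Given: IP = 232.50.93.73, prefix = /26
Subnet mask = 255.255.255.192
Last octet of IP: 73
Last octet of mask: 192
Network last octet = 73 AND 192 = 64

64


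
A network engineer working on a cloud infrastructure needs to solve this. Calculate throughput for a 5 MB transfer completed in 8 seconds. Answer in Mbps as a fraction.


Given: file = 5 MB, time = 8 s
File in Mb = 5 * 8 = 40 Mb
Throughput = 40 / 8 Mbps
Throughput = 5 Mbps

5


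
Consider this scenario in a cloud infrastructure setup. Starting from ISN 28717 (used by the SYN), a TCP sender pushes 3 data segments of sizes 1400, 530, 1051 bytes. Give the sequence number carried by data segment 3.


The SYN occupies sequence number ISN = 28717, so the first data byte is ISN + 1 = 28718.
SEQ of data segment i = (ISN + 1) + sum of payload sizes of segments 1..i-1.
Segment 1: SEQ = 28718, payload = 1400 bytes
Segment 2: SEQ = 30118, payload = 530 bytes
Segment 3: SEQ = 30648, payload = 1051 bytes
SEQ of segment 3 = 28718 + 1400 + 530 = 30648

30648


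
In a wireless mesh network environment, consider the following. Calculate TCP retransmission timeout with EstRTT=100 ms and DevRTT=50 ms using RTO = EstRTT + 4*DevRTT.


Given: EstRTT = 100 ms, DevRTT = 50 ms
Timeout = EstRTT + 4 * DevRTT
4 * DevRTT = 4 * 50 = 200
Timeout = 100 + 200 = 300 ms

300


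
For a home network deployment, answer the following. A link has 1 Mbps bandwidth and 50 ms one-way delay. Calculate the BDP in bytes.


Given: bandwidth = 1 Mbps, delay = 50 ms
BDP in bits = 1 * 10^6 * 50 / 1000
BDP in bits = 50000
BDP in bytes = 50000 / 8 = 6250

6250


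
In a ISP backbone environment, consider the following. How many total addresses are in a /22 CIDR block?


Given: CIDR prefix /22
Host bits = 32 - 22 = 10
Total addresses = 2^10 = 1024

1024


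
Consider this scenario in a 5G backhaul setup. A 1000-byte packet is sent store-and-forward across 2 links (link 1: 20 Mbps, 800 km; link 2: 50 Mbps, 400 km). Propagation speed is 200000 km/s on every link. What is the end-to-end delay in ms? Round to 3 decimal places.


Packet = 1000 bytes = 8000 bits. Store-and-forward: sum (t_trans + t_prop) per link.
Link 1: t_trans = 8000/(20*10^6) s = 0.4000 ms; t_prop = 800/200000 s = 4.0000 ms; subtotal = 4.4000 ms
Link 2: t_trans = 8000/(50*10^6) s = 0.1600 ms; t_prop = 400/200000 s = 2.0000 ms; subtotal = 2.1600 ms
End-to-end = 4.4000 + 2.1600 = 6.5600 ms -> 6.560 ms (3 dp)

6.560


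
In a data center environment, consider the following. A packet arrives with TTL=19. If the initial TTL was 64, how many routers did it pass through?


Given: initial TTL = 64, received TTL = 19
Hops = initial TTL - received TTL
Hops = 64 - 19 = 45

45


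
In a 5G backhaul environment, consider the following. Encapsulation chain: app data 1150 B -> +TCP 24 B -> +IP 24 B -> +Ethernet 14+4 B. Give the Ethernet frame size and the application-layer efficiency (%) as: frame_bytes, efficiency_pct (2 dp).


TCP segment = 1150 + 24 = 1174 B
IP packet = 1174 + 24 = 1198 B
Ethernet frame = 1198 + 14 + 4 = 1216 B
Efficiency = app / frame = 1150 / 1216 = 0.945724 = 94.5724% -> 94.57% (2 dp)

1216, 94.57


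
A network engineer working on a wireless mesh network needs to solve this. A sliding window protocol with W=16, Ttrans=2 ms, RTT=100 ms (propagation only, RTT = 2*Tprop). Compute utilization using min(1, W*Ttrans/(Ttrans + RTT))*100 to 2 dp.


Given: W = 16, Ttrans = 2 ms, RTT = 100 ms (= 2 * Tprop, Tprop = 50 ms)
Cycle time = Ttrans + RTT = 2 + 100 = 102 ms (first packet sent until its ACK returns)
W * Ttrans = 16 * 2 = 32 ms of sending per cycle
W * Ttrans / (Ttrans + RTT) = 32 / 102 = 0.313725
U = min(1, 0.313725) = 0.313725
U% = 31.37%

31.37


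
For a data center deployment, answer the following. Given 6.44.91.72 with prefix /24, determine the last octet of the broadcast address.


Given: IP = 6.44.91.72, prefix = /24
Host bits = 32 - 24 = 8
Network last octet = 72 AND mask = 0
Host part size = 2^8 - 1 = 255
Broadcast last octet = 0 OR 255 = 255

255


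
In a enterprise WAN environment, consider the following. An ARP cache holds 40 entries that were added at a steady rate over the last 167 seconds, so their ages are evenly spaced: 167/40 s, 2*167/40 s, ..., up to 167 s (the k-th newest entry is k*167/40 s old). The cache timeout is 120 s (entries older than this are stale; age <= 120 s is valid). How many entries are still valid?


Ages are k * 167/40 s for k = 1..40 (spacing = 4.1750 s).
Entry k is valid iff k * 167/40 <= 120 iff k <= 40 * 120 / 167 = 28.7425
n_valid = floor(28.7425) = 28
(n_stale = 40 - 28 = 12)

28


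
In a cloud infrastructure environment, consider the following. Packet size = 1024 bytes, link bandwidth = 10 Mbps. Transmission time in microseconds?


Given: packet = 1024 bytes, bandwidth = 10 Mbps
Packet in bits = 1024 * 8 = 8192 bits
Bandwidth = 10 * 10^6 = 10000000 bps
Time = 8192 / 10000000 seconds
Time in us = 8192 * 10^6 / 10000000 = 819.2

819.2


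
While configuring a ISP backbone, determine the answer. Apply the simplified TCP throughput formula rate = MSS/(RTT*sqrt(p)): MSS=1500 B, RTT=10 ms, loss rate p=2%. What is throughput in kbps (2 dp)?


Given: MSS = 1500 bytes, RTT = 10 ms, loss = 2%
RTT in seconds = 10 / 1000 = 0.01
Loss rate = 2% = 0.02
sqrt(loss) = sqrt(0.02) = 0.141421356237
Throughput (bytes/s) = 1500 / (0.01 * 0.141421356237) = 1060660.1718
Throughput (kbps) = 1060660.1718 * 8 / 1000 = 8485.281374 -> 8485.28 kbps (2 dp)

8485.28


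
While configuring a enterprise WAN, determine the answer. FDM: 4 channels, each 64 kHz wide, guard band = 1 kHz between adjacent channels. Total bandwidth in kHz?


Given: 4 channels, 64 kHz each, guard = 1 kHz
Channel bandwidth = 4 * 64 = 256 kHz
Guard bands = 3 gaps * 1 kHz = 3 kHz
Total = 256 + 3 = 259 kHz

259


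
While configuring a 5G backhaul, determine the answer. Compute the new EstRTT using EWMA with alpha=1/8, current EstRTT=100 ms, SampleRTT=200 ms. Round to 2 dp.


Given: EstRTT = 100 ms, SampleRTT = 200 ms, alpha = 1/8
New EstRTT = (1 - alpha) * EstRTT + alpha * SampleRTT
(7/8) * 100 = 87.5
(1/8) * 200 = 25
New EstRTT = 87.5 + 25 = 112.5 ms -> 112.50 ms (2 dp)

112.50


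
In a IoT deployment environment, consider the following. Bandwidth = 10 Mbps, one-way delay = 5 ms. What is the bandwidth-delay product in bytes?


Given: bandwidth = 10 Mbps, delay = 5 ms
BDP in bits = 10 * 10^6 * 5 / 1000
BDP in bits = 50000
BDP in bytes = 50000 / 8 = 6250

6250


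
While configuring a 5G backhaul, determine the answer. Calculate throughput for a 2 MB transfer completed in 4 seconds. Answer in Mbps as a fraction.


Given: file = 2 MB, time = 4 s
File in Mb = 2 * 8 = 16 Mb
Throughput = 16 / 4 Mbps
Throughput = 4 Mbps

4


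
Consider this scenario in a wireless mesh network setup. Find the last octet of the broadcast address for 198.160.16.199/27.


Given: IP = 198.160.16.199, prefix = /27
Host bits = 32 - 27 = 5
Network last octet = 199 AND mask = 192
Host part size = 2^5 - 1 = 31
Broadcast last octet = 192 OR 31 = 223

223


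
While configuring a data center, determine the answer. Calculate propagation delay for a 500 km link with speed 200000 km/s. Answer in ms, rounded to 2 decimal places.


Given: distance = 500 km, speed = 200000 km/s
Delay = distance / speed = 500 / 200000 seconds
Delay in ms = 500 * 1000 / 200000
Delay = 2.5000 ms
Rounded to 2 dp = 2.50 ms

2.50


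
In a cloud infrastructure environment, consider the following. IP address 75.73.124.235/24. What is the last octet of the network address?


Given: IP = 75.73.124.235, prefix = /24
Subnet mask = 255.255.255.0
Last octet of IP: 235
Last octet of mask: 0
Network last octet = 235 AND 0 = 0

0


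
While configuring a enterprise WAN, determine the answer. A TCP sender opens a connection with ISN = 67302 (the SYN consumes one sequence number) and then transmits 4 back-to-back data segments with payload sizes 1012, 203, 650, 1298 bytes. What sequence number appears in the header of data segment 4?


The SYN occupies sequence number ISN = 67302, so the first data byte is ISN + 1 = 67303.
SEQ of data segment i = (ISN + 1) + sum of payload sizes of segments 1..i-1.
Segment 1: SEQ = 67303, payload = 1012 bytes
Segment 2: SEQ = 68315, payload = 203 bytes
Segment 3: SEQ = 68518, payload = 650 bytes
Segment 4: SEQ = 69168, payload = 1298 bytes
SEQ of segment 4 = 67303 + 1012 + 203 + 650 = 69168

69168


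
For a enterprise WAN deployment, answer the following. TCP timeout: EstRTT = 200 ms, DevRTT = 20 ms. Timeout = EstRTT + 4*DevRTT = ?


Given: EstRTT = 200 ms, DevRTT = 20 ms
Timeout = EstRTT + 4 * DevRTT
4 * DevRTT = 4 * 20 = 80
Timeout = 200 + 80 = 280 ms

280


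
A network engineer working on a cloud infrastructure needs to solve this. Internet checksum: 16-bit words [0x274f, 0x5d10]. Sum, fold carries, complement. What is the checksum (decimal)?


Given words: [0x274f, 0x5d10]
Step 1: Sum all words
Raw sum = 10063 + 23824 = 33887
One's complement = ~33887 & 0xFFFF = 31648

31648


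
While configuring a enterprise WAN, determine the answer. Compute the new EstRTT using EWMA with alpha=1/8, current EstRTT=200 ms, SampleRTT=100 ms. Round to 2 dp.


Given: EstRTT = 200 ms, SampleRTT = 100 ms, alpha = 1/8
New EstRTT = (1 - alpha) * EstRTT + alpha * SampleRTT
(7/8) * 200 = 175
(1/8) * 100 = 12.5
New EstRTT = 175 + 12.5 = 187.5 ms -> 187.50 ms (2 dp)

187.50


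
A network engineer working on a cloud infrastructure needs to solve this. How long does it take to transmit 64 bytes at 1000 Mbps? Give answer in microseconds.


Given: packet = 64 bytes, bandwidth = 1000 Mbps
Packet in bits = 64 * 8 = 512 bits
Bandwidth = 1000 * 10^6 = 1000000000 bps
Time = 512 / 1000000000 seconds
Time in us = 512 * 10^6 / 1000000000 = 0.512

0.512


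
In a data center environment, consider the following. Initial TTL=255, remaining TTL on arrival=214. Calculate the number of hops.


Given: initial TTL = 255, received TTL = 214
Hops = initial TTL - received TTL
Hops = 255 - 214 = 41

41


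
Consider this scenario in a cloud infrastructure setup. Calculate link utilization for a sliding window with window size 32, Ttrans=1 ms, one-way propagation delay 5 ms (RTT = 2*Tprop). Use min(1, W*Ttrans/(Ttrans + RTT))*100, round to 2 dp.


Given: W = 32, Ttrans = 1 ms, RTT = 10 ms (= 2 * Tprop, Tprop = 5 ms)
Cycle time = Ttrans + RTT = 1 + 10 = 11 ms (first packet sent until its ACK returns)
W * Ttrans = 32 * 1 = 32 ms of sending per cycle
W * Ttrans / (Ttrans + RTT) = 32 / 11 = 2.909091
U = min(1, 2.909091) = 1.000000
U% = 100.00%

100.00


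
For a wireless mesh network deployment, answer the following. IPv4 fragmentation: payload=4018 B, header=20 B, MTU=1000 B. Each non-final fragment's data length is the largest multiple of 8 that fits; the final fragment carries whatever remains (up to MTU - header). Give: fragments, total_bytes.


Max data per non-final fragment = floor((MTU - header)/8)*8 = floor((1000 - 20)/8)*8 = floor(980/8)*8 = 976 B
Final fragment needs no 8-byte alignment: it can carry up to MTU - header = 980 B
Non-final fragments needed = ceil((payload - 980) / 976) = ceil(3038/976) = ceil(3.1127) = 4
Number of fragments = 4 + 1 = 5
Fragment sizes (data): 4 * 976 B + 114 B (last, 114 <= 980 OK)
Total bytes sent = payload + n_frags * header = 4018 + 5*20 = 4018 + 100 = 4118 B

5, 4118


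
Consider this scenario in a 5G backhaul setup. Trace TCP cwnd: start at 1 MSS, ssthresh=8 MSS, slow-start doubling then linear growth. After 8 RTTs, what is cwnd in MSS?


RTT 0: cwnd = 1 MSS (initial)
RTT 1: cwnd = 2 MSS (slow start, doubled)
RTT 2: cwnd = 4 MSS (slow start, doubled)
RTT 3: cwnd = 8 MSS (slow start, doubled)
RTT 4: cwnd = 9 MSS (congestion avoidance, +1)
RTT 5: cwnd = 10 MSS (congestion avoidance, +1)
RTT 6: cwnd = 11 MSS (congestion avoidance, +1)
RTT 7: cwnd = 12 MSS (congestion avoidance, +1)
RTT 8: cwnd = 13 MSS (congestion avoidance, +1)

13


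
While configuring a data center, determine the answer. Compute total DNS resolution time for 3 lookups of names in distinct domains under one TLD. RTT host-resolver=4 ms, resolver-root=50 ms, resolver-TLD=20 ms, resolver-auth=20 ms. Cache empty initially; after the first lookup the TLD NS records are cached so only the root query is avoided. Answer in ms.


Lookup 1 (cold cache): local + root + TLD + auth = 4 + 50 + 20 + 20 = 94 ms
Lookups 2..3 (TLD NS cached -> skip root; new domain -> still ask TLD and auth): local + TLD + auth = 4 + 20 + 20 = 44 ms each
Remaining 2 lookups: 2 * 44 = 88 ms
Total = 94 + 88 = 182 ms

182


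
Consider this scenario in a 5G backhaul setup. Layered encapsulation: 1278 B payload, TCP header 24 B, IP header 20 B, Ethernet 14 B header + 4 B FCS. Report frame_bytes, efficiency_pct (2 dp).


TCP segment = 1278 + 24 = 1302 B
IP packet = 1302 + 20 = 1322 B
Ethernet frame = 1322 + 14 + 4 = 1340 B
Efficiency = app / frame = 1278 / 1340 = 0.953731 = 95.3731% -> 95.37% (2 dp)

1340, 95.37


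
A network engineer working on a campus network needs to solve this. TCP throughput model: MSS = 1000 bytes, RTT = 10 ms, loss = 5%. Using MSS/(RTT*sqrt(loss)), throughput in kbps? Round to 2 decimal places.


Given: MSS = 1000 bytes, RTT = 10 ms, loss = 5%
RTT in seconds = 10 / 1000 = 0.01
Loss rate = 5% = 0.05
sqrt(loss) = sqrt(0.05) = 0.223606797750
Throughput (bytes/s) = 1000 / (0.01 * 0.223606797750) = 447213.5955
Throughput (kbps) = 447213.5955 * 8 / 1000 = 3577.708764 -> 3577.71 kbps (2 dp)

3577.71
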